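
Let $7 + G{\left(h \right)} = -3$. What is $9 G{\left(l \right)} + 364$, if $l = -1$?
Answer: $274$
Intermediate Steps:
$G{\left(h \right)} = -10$ ($G{\left(h \right)} = -7 - 3 = -10$)
$9 G{\left(l \right)} + 364 = 9 \left(-10\right) + 364 = -90 + 364 = 274$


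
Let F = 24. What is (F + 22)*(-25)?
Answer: -1150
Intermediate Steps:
(F + 22)*(-25) = (24 + 22)*(-25) = 46*(-25) = -1150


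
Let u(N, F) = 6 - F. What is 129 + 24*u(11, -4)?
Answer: 369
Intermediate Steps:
129 + 24*u(11, -4) = 129 + 24*(6 - 1*(-4)) = 129 + 24*(6 + 4) = 129 + 24*10 = 129 + 240 = 369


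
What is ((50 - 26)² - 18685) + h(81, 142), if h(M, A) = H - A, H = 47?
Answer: -18204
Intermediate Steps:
h(M, A) = 47 - A
((50 - 26)² - 18685) + h(81, 142) = ((50 - 26)² - 18685) + (47 - 1*142) = (24² - 18685) + (47 - 142) = (576 - 18685) - 95 = -18109 - 95 = -18204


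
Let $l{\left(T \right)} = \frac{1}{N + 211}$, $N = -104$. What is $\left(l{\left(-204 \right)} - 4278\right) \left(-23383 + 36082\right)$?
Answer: $- \frac{5812903755}{107} \approx -5.4326 \cdot 10^{7}$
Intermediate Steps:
$l{\left(T \right)} = \frac{1}{107}$ ($l{\left(T \right)} = \frac{1}{-104 + 211} = \frac{1}{107}$)
$\left(l{\left(-204 \right)} - 4278\right) \left(-23383 + 36082\right) = \left(\frac{1}{107} - 4278\right) \left(-23383 + 36082\right) = \left(- \frac{457745}{107}\right) 12699 = - \frac{5812903755}{107}$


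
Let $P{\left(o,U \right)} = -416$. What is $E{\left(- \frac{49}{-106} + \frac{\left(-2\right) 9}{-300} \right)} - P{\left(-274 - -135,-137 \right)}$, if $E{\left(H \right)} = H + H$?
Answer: $\frac{552584}{1325} \approx 417.04$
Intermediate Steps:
$E{\left(H \right)} = 2 H$
$E{\left(- \frac{49}{-106} + \frac{\left(-2\right) 9}{-300} \right)} - P{\left(-274 - -135,-137 \right)} = 2 \left(- \frac{49}{-106} + \frac{\left(-2\right) 9}{-300}\right) - -416 = 2 \left(\left(-49\right) \left(- \frac{1}{106}\right) - - \frac{3}{50}\right) + 416 = 2 \left(\frac{49}{106} + \frac{3}{50}\right) + 416 = 2 \cdot \frac{692}{1325} + 416 = \frac{1384}{1325} + 416 = \frac{552584}{1325}$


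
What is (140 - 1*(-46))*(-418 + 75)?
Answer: -63798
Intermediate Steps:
(140 - 1*(-46))*(-418 + 75) = (140 + 46)*(-343) = 186*(-343) = -63798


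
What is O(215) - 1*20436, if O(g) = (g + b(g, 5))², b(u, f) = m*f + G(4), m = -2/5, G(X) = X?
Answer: 26653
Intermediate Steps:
m = -⅖ (m = -2*⅕ = -⅖ ≈ -0.40000)
b(u, f) = 4 - 2*f/5 (b(u, f) = -2*f/5 + 4 = 4 - 2*f/5)
O(g) = (2 + g)² (O(g) = (g + (4 - ⅖*5))² = (g + (4 - 2))² = (g + 2)² = (2 + g)²)
O(215) - 1*20436 = (2 + 215)² - 1*20436 = 217² - 20436 = 47089 - 20436 = 26653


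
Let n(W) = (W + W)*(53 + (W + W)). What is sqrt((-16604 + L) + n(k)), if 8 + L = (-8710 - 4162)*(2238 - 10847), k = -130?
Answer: 4*sqrt(6928266) ≈ 10529.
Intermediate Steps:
L = 110815040 (L = -8 + (-8710 - 4162)*(2238 - 10847) = -8 - 12872*(-8609) = -8 + 110815048 = 110815040)
n(W) = 2*W*(53 + 2*W) (n(W) = (2*W)*(53 + 2*W) = 2*W*(53 + 2*W))
sqrt((-16604 + L) + n(k)) = sqrt((-16604 + 110815040) + 2*(-130)*(53 + 2*(-130))) = sqrt(110798436 + 2*(-130)*(53 - 260)) = sqrt(110798436 + 2*(-130)*(-207)) = sqrt(110798436 + 53820) = sqrt(110852256) = 4*sqrt(6928266)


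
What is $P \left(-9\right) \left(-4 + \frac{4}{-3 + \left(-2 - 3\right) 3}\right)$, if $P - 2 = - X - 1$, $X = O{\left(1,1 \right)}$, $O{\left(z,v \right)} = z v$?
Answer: $0$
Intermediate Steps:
$O{\left(z,v \right)} = v z$
$X = 1$ ($X = 1 \cdot 1 = 1$)
$P = 0$ ($P = 2 - 2 = 0$)
$P \left(-9\right) \left(-4 + \frac{4}{-3 + \left(-2 - 3\right) 3}\right) = 0 \left(-9\right) \left(-4 + \frac{4}{-3 + \left(-2 - 3\right) 3}\right) = 0 \left(-4 + \frac{4}{-3 - 15}\right) = 0 \left(-4 + \frac{4}{-18}\right) = 0 \left(-4 + 4 \left(- \frac{1}{18}\right)\right) = 0 \left(-4 - \frac{2}{9}\right) = 0 \left(- \frac{38}{9}\right) = 0$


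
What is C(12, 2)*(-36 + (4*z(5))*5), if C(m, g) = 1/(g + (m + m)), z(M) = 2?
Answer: 2/13 ≈ 0.15385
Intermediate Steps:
C(m, g) = 1/(g + 2*m)
C(12, 2)*(-36 + (4*z(5))*5) = (-36 + (4*2)*5)/(2 + 2*12) = (-36 + 8*5)/(2 + 24) = (-36 + 40)/26 = (1/26)*4 = 2/13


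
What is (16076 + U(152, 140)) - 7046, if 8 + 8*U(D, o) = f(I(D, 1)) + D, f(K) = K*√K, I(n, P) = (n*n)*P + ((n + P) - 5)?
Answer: 9048 + 5813*√5813 ≈ 4.5225e+5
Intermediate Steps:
I(n, P) = -5 + P + n + P*n² (I(n, P) = n²*P + ((P + n) - 5) = P*n² + (-5 + P + n) = -5 + P + n + P*n²)
f(K) = K^(3/2)
U(D, o) = -1 + D/8 + (-4 + D + D²)^(3/2)/8 (U(D, o) = -1 + ((-5 + 1 + D + 1*D²)^(3/2) + D)/8 = -1 + ((-5 + 1 + D + D²)^(3/2) + D)/8 = -1 + ((-4 + D + D²)^(3/2) + D)/8 = -1 + (D + (-4 + D + D²)^(3/2))/8 = -1 + (D/8 + (-4 + D + D²)^(3/2)/8) = -1 + D/8 + (-4 + D + D²)^(3/2)/8)
(16076 + U(152, 140)) - 7046 = (16076 + (-1 + (⅛)*152 + (-4 + 152 + 152²)^(3/2)/8)) - 7046 = (16076 + (-1 + 19 + (-4 + 152 + 23104)^(3/2)/8)) - 7046 = (16076 + (-1 + 19 + 23252^(3/2)/8)) - 7046 = (16076 + (-1 + 19 + (46504*√5813)/8)) - 7046 = (16076 + (-1 + 19 + 5813*√5813)) - 7046 = (16076 + (18 + 5813*√5813)) - 7046 = (16094 + 5813*√5813) - 7046 = 9048 + 5813*√5813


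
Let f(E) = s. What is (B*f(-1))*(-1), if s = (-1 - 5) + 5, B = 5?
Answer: 5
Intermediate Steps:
s = -1 (s = -6 + 5 = -1)
f(E) = -1
(B*f(-1))*(-1) = (5*(-1))*(-1) = -5*(-1) = 5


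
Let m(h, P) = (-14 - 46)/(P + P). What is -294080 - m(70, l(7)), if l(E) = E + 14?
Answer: -2058550/7 ≈ -2.9408e+5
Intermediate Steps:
l(E) = 14 + E
m(h, P) = -30/P (m(h, P) = -60*1/(2*P) = -30/P)
-294080 - m(70, l(7)) = -294080 - (-30)/(14 + 7) = -294080 - (-30)/21 = -294080 - 1*(-10/7) = -294080 + 10/7 = -2058550/7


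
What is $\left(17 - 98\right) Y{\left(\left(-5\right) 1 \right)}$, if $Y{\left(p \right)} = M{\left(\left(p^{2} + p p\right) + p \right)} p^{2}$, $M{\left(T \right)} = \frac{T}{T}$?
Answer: $-2025$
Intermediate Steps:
$M{\left(T \right)} = 1$
$Y{\left(p \right)} = p^{2}$ ($Y{\left(p \right)} = 1 p^{2} = p^{2}$)
$\left(17 - 98\right) Y{\left(\left(-5\right) 1 \right)} = \left(17 - 98\right) \left(\left(-5\right) 1\right)^{2} = - 81 \left(-5\right)^{2} = \left(-81\right) 25 = -2025$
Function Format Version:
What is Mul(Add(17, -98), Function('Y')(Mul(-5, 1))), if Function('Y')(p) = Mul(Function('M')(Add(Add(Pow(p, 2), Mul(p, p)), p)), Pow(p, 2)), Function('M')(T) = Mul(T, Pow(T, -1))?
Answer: -2025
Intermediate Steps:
Function('M')(T) = 1
Function('Y')(p) = Pow(p, 2) (Function('Y')(p) = Mul(1, Pow(p, 2)) = Pow(p, 2))
Mul(Add(17, -98), Function('Y')(Mul(-5, 1))) = Mul(Add(17, -98), Pow(Mul(-5, 1), 2)) = Mul(-81, Pow(-5, 2)) = Mul(-81, 25) = -2025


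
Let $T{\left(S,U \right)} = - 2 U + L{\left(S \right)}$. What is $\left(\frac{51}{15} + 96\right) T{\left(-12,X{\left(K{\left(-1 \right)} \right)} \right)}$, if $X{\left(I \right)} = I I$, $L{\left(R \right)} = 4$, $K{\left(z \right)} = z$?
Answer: $\frac{994}{5} \approx 198.8$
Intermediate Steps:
$X{\left(I \right)} = I^{2}$
$T{\left(S,U \right)} = 4 - 2 U$ ($T{\left(S,U \right)} = - 2 U + 4 = 4 - 2 U$)
$\left(\frac{51}{15} + 96\right) T{\left(-12,X{\left(K{\left(-1 \right)} \right)} \right)} = \left(\frac{51}{15} + 96\right) \left(4 - 2 \left(-1\right)^{2}\right) = \left(51 \cdot \frac{1}{15} + 96\right) \left(4 - 2\right) = \left(\frac{17}{5} + 96\right) \left(4 - 2\right) = \frac{497}{5} \cdot 2 = \frac{994}{5}$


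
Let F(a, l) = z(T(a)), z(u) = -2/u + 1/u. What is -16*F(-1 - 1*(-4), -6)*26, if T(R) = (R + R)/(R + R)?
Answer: 416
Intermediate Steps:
T(R) = 1 (T(R) = (2*R)/((2*R)) = (2*R)*(1/(2*R)) = 1)
z(u) = -1/u (z(u) = -2/u + 1/u = -1/u)
F(a, l) = -1 (F(a, l) = -1/1 = -1*1 = -1)
-16*F(-1 - 1*(-4), -6)*26 = -16*(-1)*26 = 16*26 = 416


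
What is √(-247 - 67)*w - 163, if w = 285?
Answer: -163 + 285*I*√314 ≈ -163.0 + 5050.2*I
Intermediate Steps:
√(-247 - 67)*w - 163 = √(-247 - 67)*285 - 163 = √(-314)*285 - 163 = (I*√314)*285 - 163 = 285*I*√314 - 163 = -163 + 285*I*√314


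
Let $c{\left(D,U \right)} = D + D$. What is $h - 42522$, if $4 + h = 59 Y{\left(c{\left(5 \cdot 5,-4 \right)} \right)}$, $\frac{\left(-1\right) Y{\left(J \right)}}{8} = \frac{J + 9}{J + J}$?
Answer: $- \frac{1070112}{25} \approx -42805.0$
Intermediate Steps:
$c{\left(D,U \right)} = 2 D$
$Y{\left(J \right)} = - \frac{4 \left(9 + J\right)}{J}$ ($Y{\left(J \right)} = - 8 \frac{J + 9}{J + J} = - 8 \frac{9 + J}{2 J} = - \frac{4 \left(9 + J\right)}{J}$)
$h = - \frac{7062}{25}$ ($h = -4 + 59 \left(-4 - \frac{36}{2 \cdot 5 \cdot 5}\right) = -4 + 59 \left(-4 - \frac{36}{2 \cdot 25}\right) = -4 + 59 \left(-4 - \frac{36}{50}\right) = -4 + 59 \left(-4 - \frac{18}{25}\right) = -4 + 59 \left(- \frac{118}{25}\right) = -4 - \frac{6962}{25} = - \frac{7062}{25} \approx -282.48$)
$h - 42522 = - \frac{7062}{25} - 42522 = - \frac{1070112}{25}$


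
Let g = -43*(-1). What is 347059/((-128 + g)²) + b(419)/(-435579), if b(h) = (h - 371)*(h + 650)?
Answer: 50266960987/1049019425 ≈ 47.918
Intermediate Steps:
g = 43
b(h) = (-371 + h)*(650 + h)
347059/((-128 + g)²) + b(419)/(-435579) = 347059/((-128 + 43)²) + (-241150 + 419² + 279*419)/(-435579) = 347059/((-85)²) + (-241150 + 175561 + 116901)*(-1/435579) = 347059/7225 + 51312*(-1/435579) = 347059*(1/7225) - 17104/145193 = 347059/7225 - 17104/145193 = 50266960987/1049019425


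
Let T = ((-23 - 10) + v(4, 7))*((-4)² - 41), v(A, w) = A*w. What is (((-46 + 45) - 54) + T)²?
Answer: 4900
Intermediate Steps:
T = 125 (T = ((-23 - 10) + 4*7)*((-4)² - 41) = (-33 + 28)*(16 - 41) = -5*(-25) = 125)
(((-46 + 45) - 54) + T)² = (((-46 + 45) - 54) + 125)² = ((-1 - 54) + 125)² = (-55 + 125)² = 70² = 4900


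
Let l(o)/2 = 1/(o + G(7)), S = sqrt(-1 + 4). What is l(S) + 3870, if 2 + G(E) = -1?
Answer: 3869 - sqrt(3)/3 ≈ 3868.4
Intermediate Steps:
G(E) = -3 (G(E) = -2 - 1 = -3)
S = sqrt(3) ≈ 1.7320
l(o) = 2/(-3 + o) (l(o) = 2/(o - 3) = 2/(-3 + o))
l(S) + 3870 = 2/(-3 + sqrt(3)) + 3870 = 3870 + 2/(-3 + sqrt(3))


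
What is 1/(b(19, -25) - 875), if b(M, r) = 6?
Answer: -1/869 ≈ -0.0011507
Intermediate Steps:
1/(b(19, -25) - 875) = 1/(6 - 875) = 1/(-869) = -1/869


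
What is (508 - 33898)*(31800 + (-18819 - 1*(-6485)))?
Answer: -649969740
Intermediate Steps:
(508 - 33898)*(31800 + (-18819 - 1*(-6485))) = -33390*(31800 + (-18819 + 6485)) = -33390*(31800 - 12334) = -33390*19466 = -649969740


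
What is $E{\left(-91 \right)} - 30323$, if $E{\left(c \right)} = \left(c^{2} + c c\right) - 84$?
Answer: $-13845$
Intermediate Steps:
$E{\left(c \right)} = -84 + 2 c^{2}$ ($E{\left(c \right)} = \left(c^{2} + c^{2}\right) - 84 = 2 c^{2} - 84 = -84 + 2 c^{2}$)
$E{\left(-91 \right)} - 30323 = \left(-84 + 2 \left(-91\right)^{2}\right) - 30323 = \left(-84 + 2 \cdot 8281\right) - 30323 = \left(-84 + 16562\right) - 30323 = 16478 - 30323 = -13845$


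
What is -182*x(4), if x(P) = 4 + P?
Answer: -1456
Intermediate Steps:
-182*x(4) = -182*(4 + 4) = -182*8 = -1456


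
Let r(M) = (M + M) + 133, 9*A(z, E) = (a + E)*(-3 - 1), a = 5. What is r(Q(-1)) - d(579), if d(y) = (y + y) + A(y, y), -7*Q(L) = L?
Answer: -48205/63 ≈ -765.16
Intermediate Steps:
Q(L) = -L/7
A(z, E) = -20/9 - 4*E/9 (A(z, E) = ((5 + E)*(-3 - 1))/9 = ((5 + E)*(-4))/9 = (-20 - 4*E)/9 = -20/9 - 4*E/9)
d(y) = -20/9 + 14*y/9 (d(y) = (y + y) + (-20/9 - 4*y/9) = 2*y + (-20/9 - 4*y/9) = -20/9 + 14*y/9)
r(M) = 133 + 2*M (r(M) = 2*M + 133 = 133 + 2*M)
r(Q(-1)) - d(579) = (133 + 2*(-⅐*(-1))) - (-20/9 + (14/9)*579) = (133 + 2*(⅐)) - (-20/9 + 2702/3) = (133 + 2/7) - 1*8086/9 = 933/7 - 8086/9 = -48205/63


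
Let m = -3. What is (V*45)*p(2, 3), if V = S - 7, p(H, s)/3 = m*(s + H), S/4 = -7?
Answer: 70875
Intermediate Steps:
S = -28 (S = 4*(-7) = -28)
p(H, s) = -9*H - 9*s (p(H, s) = 3*(-3*(s + H)) = 3*(-3*(H + s)) = 3*(-3*H - 3*s) = -9*H - 9*s)
V = -35 (V = -28 - 7 = -35)
(V*45)*p(2, 3) = (-35*45)*(-9*2 - 9*3) = -1575*(-18 - 27) = -1575*(-45) = 70875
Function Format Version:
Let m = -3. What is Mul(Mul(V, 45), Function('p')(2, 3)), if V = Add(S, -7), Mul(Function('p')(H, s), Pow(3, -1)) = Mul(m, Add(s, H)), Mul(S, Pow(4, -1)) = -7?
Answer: 70875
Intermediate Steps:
S = -28 (S = Mul(4, -7) = -28)
Function('p')(H, s) = Add(Mul(-9, H), Mul(-9, s)) (Function('p')(H, s) = Mul(3, Mul(-3, Add(s, H))) = Mul(3, Mul(-3, Add(H, s))) = Mul(3, Add(Mul(-3, H), Mul(-3, s))) = Add(Mul(-9, H), Mul(-9, s)))
V = -35 (V = Add(-28, -7) = -35)
Mul(Mul(V, 45), Function('p')(2, 3)) = Mul(Mul(-35, 45), Add(Mul(-9, 2), Mul(-9, 3))) = Mul(-1575, Add(-18, -27)) = Mul(-1575, -45) = 70875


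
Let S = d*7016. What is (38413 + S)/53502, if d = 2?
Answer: 52445/53502 ≈ 0.98024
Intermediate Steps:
S = 14032 (S = 2*7016 = 14032)
(38413 + S)/53502 = (38413 + 14032)/53502 = 52445*(1/53502) = 52445/53502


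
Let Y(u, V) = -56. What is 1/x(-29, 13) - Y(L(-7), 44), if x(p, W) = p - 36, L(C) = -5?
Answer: 3639/65 ≈ 55.985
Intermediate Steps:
x(p, W) = -36 + p
1/x(-29, 13) - Y(L(-7), 44) = 1/(-36 - 29) - 1*(-56) = 1/(-65) + 56 = -1/65 + 56 = 3639/65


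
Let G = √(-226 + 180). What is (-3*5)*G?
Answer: -15*I*√46 ≈ -101.73*I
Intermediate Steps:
G = I*√46 (G = √(-46) = I*√46 ≈ 6.7823*I)
(-3*5)*G = (-3*5)*(I*√46) = -15*I*√46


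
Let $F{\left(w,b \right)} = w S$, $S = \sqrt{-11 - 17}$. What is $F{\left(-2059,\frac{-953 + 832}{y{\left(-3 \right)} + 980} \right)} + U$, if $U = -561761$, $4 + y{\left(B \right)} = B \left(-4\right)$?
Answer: $-561761 - 4118 i \sqrt{7} \approx -5.6176 \cdot 10^{5} - 10895.0 i$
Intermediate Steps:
$y{\left(B \right)} = -4 - 4 B$ ($y{\left(B \right)} = -4 + B \left(-4\right) = -4 - 4 B$)
$S = 2 i \sqrt{7}$ ($S = \sqrt{-28} = 2 i \sqrt{7} \approx 5.2915 i$)
$F{\left(w,b \right)} = 2 i w \sqrt{7}$ ($F{\left(w,b \right)} = w 2 i \sqrt{7} = 2 i w \sqrt{7}$)
$F{\left(-2059,\frac{-953 + 832}{y{\left(-3 \right)} + 980} \right)} + U = 2 i \left(-2059\right) \sqrt{7} - 561761 = - 4118 i \sqrt{7} - 561761 = -561761 - 4118 i \sqrt{7}$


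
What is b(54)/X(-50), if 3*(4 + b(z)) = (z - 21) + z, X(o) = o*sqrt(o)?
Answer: I*sqrt(2)/20 ≈ 0.070711*I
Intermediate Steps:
X(o) = o**(3/2)
b(z) = -11 + 2*z/3 (b(z) = -4 + ((z - 21) + z)/3 = -4 + ((-21 + z) + z)/3 = -4 + (-21 + 2*z)/3 = -4 + (-7 + 2*z/3) = -11 + 2*z/3)
b(54)/X(-50) = (-11 + (2/3)*54)/((-50)**(3/2)) = (-11 + 36)/((-250*I*sqrt(2))) = 25*(I*sqrt(2)/500) = I*sqrt(2)/20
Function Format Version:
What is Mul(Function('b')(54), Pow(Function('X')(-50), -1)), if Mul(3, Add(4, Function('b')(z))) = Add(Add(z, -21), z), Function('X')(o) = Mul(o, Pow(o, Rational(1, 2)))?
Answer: Mul(Rational(1, 20), I, Pow(2, Rational(1, 2))) ≈ Mul(0.070711, I)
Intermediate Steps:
Function('X')(o) = Pow(o, Rational(3, 2))
Function('b')(z) = Add(-11, Mul(Rational(2, 3), z)) (Function('b')(z) = Add(-4, Mul(Rational(1, 3), Add(Add(z, -21), z))) = Add(-4, Mul(Rational(1, 3), Add(Add(-21, z), z))) = Add(-4, Mul(Rational(1, 3), Add(-21, Mul(2, z)))) = Add(-4, Add(-7, Mul(Rational(2, 3), z))) = Add(-11, Mul(Rational(2, 3), z)))
Mul(Function('b')(54), Pow(Function('X')(-50), -1)) = Mul(Add(-11, Mul(Rational(2, 3), 54)), Pow(Pow(-50, Rational(3, 2)), -1)) = Mul(Add(-11, 36), Pow(Mul(-250, I, Pow(2, Rational(1, 2))), -1)) = Mul(25, Mul(Rational(1, 500), I, Pow(2, Rational(1, 2)))) = Mul(Rational(1, 20), I, Pow(2, Rational(1, 2)))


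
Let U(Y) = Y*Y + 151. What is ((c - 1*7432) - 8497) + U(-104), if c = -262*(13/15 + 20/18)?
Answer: -246608/45 ≈ -5480.2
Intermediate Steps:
c = -23318/45 (c = -262*(13*(1/15) + 20*(1/18)) = -262*(13/15 + 10/9) = -262*89/45 = -23318/45 ≈ -518.18)
U(Y) = 151 + Y² (U(Y) = Y² + 151 = 151 + Y²)
((c - 1*7432) - 8497) + U(-104) = ((-23318/45 - 1*7432) - 8497) + (151 + (-104)²) = ((-23318/45 - 7432) - 8497) + (151 + 10816) = (-357758/45 - 8497) + 10967 = -740123/45 + 10967 = -246608/45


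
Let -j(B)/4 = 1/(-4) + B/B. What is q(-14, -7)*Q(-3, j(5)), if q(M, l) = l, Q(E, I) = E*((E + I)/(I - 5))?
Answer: 63/4 ≈ 15.750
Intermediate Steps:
j(B) = -3 (j(B) = -4*(1/(-4) + B/B) = -4*(1*(-¼) + 1) = -4*(-¼ + 1) = -4*¾ = -3)
Q(E, I) = E*(E + I)/(-5 + I) (Q(E, I) = E*((E + I)/(-5 + I)) = E*(E + I)/(-5 + I))
q(-14, -7)*Q(-3, j(5)) = -(-21)*(-3 - 3)/(-5 - 3) = -(-21)*(-6)/(-8) = -(-21)*(-1)*(-6)/8 = -7*(-9/4) = 63/4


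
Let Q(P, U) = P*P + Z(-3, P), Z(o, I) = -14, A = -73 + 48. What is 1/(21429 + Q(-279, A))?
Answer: 1/99256 ≈ 1.0075e-5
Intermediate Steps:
A = -25
Q(P, U) = -14 + P² (Q(P, U) = P*P - 14 = P² - 14 = -14 + P²)
1/(21429 + Q(-279, A)) = 1/(21429 + (-14 + (-279)²)) = 1/(21429 + (-14 + 77841)) = 1/(21429 + 77827) = 1/99256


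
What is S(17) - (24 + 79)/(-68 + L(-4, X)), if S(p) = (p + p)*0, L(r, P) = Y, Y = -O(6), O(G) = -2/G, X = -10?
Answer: 309/203 ≈ 1.5222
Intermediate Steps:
Y = 1/3 (Y = -(-2)/6 = -1*(-1/3) = 1/3 ≈ 0.33333)
L(r, P) = 1/3
S(p) = 0 (S(p) = (2*p)*0 = 0)
S(17) - (24 + 79)/(-68 + L(-4, X)) = 0 - (24 + 79)/(-68 + 1/3) = 0 - 103/(-203/3) = 0 - 103*(-3)/203 = 0 - 1*(-309/203) = 0 + 309/203 = 309/203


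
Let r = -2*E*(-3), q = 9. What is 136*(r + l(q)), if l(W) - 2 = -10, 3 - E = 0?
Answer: 1360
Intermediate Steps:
E = 3 (E = 3 - 1*0 = 3 + 0 = 3)
l(W) = -8 (l(W) = 2 - 10 = -8)
r = 18 (r = -2*3*(-3) = -6*(-3) = 18)
136*(r + l(q)) = 136*(18 - 8) = 136*10 = 1360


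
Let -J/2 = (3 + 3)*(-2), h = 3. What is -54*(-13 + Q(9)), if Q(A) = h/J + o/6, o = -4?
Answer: 2925/4 ≈ 731.25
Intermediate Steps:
J = 24 (J = -2*(3 + 3)*(-2) = -12*(-2) = -2*(-12) = 24)
Q(A) = -13/24 (Q(A) = 3/24 - 4/6 = 3*(1/24) - 4*⅙ = ⅛ - ⅔ = -13/24)
-54*(-13 + Q(9)) = -54*(-13 - 13/24) = -54*(-325/24) = 2925/4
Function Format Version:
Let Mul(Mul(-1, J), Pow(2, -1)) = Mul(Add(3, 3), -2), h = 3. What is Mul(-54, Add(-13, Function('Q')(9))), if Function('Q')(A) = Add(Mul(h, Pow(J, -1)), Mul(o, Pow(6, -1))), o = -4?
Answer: Rational(2925, 4) ≈ 731.25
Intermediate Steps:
J = 24 (J = Mul(-2, Mul(Add(3, 3), -2)) = Mul(-2, Mul(6, -2)) = Mul(-2, -12) = 24)
Function('Q')(A) = Rational(-13, 24) (Function('Q')(A) = Add(Mul(3, Pow(24, -1)), Mul(-4, Pow(6, -1))) = Add(Mul(3, Rational(1, 24)), Mul(-4, Rational(1, 6))) = Add(Rational(1, 8), Rational(-2, 3)) = Rational(-13, 24))
Mul(-54, Add(-13, Function('Q')(9))) = Mul(-54, Add(-13, Rational(-13, 24))) = Mul(-54, Rational(-325, 24)) = Rational(2925, 4)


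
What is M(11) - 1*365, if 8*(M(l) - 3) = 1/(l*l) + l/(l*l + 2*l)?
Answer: -2277637/6292 ≈ -361.99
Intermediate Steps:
M(l) = 3 + 1/(8*l²) + l/(8*(l² + 2*l)) (M(l) = 3 + (1/(l*l) + l/(l*l + 2*l))/8 = 3 + (l⁻² + l/(l² + 2*l))/8 = 3 + (1/(8*l²) + l/(8*(l² + 2*l))) = 3 + 1/(8*l²) + l/(8*(l² + 2*l)))
M(11) - 1*365 = (⅛)*(2 + 11 + 24*11³ + 49*11²)/(11²*(2 + 11)) - 1*365 = (⅛)*(1/121)*(2 + 11 + 24*1331 + 49*121)/13 - 365 = (⅛)*(1/121)*(1/13)*(2 + 11 + 31944 + 5929) - 365 = (⅛)*(1/121)*(1/13)*37886 - 365 = 18943/6292 - 365 = -2277637/6292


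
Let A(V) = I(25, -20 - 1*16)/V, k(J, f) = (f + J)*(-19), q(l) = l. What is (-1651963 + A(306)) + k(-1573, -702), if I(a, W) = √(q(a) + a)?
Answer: -1608738 + 5*√2/306 ≈ -1.6087e+6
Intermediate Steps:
I(a, W) = √2*√a (I(a, W) = √(a + a) = √(2*a) = √2*√a)
k(J, f) = -19*J - 19*f (k(J, f) = (J + f)*(-19) = -19*J - 19*f)
A(V) = 5*√2/V (A(V) = (√2*√25)/V = (√2*5)/V = (5*√2)/V = 5*√2/V)
(-1651963 + A(306)) + k(-1573, -702) = (-1651963 + 5*√2/306) + (-19*(-1573) - 19*(-702)) = (-1651963 + 5*√2*(1/306)) + (29887 + 13338) = (-1651963 + 5*√2/306) + 43225 = -1608738 + 5*√2/306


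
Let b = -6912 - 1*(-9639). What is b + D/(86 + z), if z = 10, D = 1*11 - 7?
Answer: 65449/24 ≈ 2727.0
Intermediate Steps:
D = 4 (D = 11 - 7 = 4)
b = 2727 (b = -6912 + 9639 = 2727)
b + D/(86 + z) = 2727 + 4/(86 + 10) = 2727 + 4/96 = 2727 + (1/96)*4 = 2727 + 1/24 = 65449/24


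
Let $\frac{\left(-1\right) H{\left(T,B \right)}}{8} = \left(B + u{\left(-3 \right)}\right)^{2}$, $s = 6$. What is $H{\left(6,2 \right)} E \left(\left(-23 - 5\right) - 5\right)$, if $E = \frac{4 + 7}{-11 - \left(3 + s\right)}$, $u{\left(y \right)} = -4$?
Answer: $- \frac{2904}{5} \approx -580.8$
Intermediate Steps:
$H{\left(T,B \right)} = - 8 \left(-4 + B\right)^{2}$ ($H{\left(T,B \right)} = - 8 \left(B - 4\right)^{2} = - 8 \left(-4 + B\right)^{2}$)
$E = - \frac{11}{20}$ ($E = \frac{4 + 7}{-11 - 9} = \frac{11}{-11 - 9} = \frac{11}{-20} = 11 \left(- \frac{1}{20}\right) = - \frac{11}{20} \approx -0.55$)
$H{\left(6,2 \right)} E \left(\left(-23 - 5\right) - 5\right) = - 8 \left(-4 + 2\right)^{2} \left(- \frac{11}{20}\right) \left(\left(-23 - 5\right) - 5\right) = - 8 \left(-2\right)^{2} \left(- \frac{11}{20}\right) \left(-28 - 5\right) = \left(-8\right) 4 \left(- \frac{11}{20}\right) \left(-33\right) = \left(-32\right) \left(- \frac{11}{20}\right) \left(-33\right) = \frac{88}{5} \left(-33\right) = - \frac{2904}{5}$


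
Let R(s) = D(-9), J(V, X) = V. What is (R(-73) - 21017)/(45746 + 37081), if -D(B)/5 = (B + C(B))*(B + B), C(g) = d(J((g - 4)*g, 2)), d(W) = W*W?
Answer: 1210183/82827 ≈ 14.611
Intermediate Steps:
d(W) = W²
C(g) = g²*(-4 + g)² (C(g) = ((g - 4)*g)² = ((-4 + g)*g)² = (g*(-4 + g))² = g²*(-4 + g)²)
D(B) = -10*B*(B + B²*(-4 + B)²) (D(B) = -5*(B + B²*(-4 + B)²)*(B + B) = -5*(B + B²*(-4 + B)²)*2*B = -10*B*(B + B²*(-4 + B)²))
R(s) = 1231200 (R(s) = -10*(-9)²*(1 - 9*(-4 - 9)²) = -10*81*(1 - 9*(-13)²) = -10*81*(1 - 9*169) = -10*81*(1 - 1521) = -10*81*(-1520) = 1231200)
(R(-73) - 21017)/(45746 + 37081) = (1231200 - 21017)/(45746 + 37081) = 1210183/82827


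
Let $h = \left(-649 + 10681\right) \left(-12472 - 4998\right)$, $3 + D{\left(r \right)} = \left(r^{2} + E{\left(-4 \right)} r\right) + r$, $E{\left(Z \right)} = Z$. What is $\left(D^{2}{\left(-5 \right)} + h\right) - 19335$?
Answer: $-175277006$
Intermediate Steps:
$D{\left(r \right)} = -3 + r^{2} - 3 r$ ($D{\left(r \right)} = -3 + \left(\left(r^{2} - 4 r\right) + r\right) = -3 + \left(r^{2} - 3 r\right) = -3 + r^{2} - 3 r$)
$h = -175259040$ ($h = 10032 \left(-12472 + \left(-5006 + 8\right)\right) = 10032 \left(-12472 - 4998\right) = 10032 \left(-17470\right) = -175259040$)
$\left(D^{2}{\left(-5 \right)} + h\right) - 19335 = \left(\left(-3 + \left(-5\right)^{2} - -15\right)^{2} - 175259040\right) - 19335 = \left(\left(-3 + 25 + 15\right)^{2} - 175259040\right) - 19335 = \left(37^{2} - 175259040\right) - 19335 = \left(1369 - 175259040\right) - 19335 = -175257671 - 19335 = -175277006$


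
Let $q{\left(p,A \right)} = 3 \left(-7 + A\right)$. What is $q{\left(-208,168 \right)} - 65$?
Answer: $418$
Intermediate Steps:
$q{\left(p,A \right)} = -21 + 3 A$
$q{\left(-208,168 \right)} - 65 = \left(-21 + 3 \cdot 168\right) - 65 = \left(-21 + 504\right) - 65 = 483 - 65 = 418$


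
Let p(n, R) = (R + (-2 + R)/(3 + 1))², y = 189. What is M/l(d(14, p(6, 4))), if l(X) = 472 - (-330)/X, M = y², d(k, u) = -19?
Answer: 96957/1234 ≈ 78.571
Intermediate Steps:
p(n, R) = (-½ + 5*R/4)² (p(n, R) = (R + (-2 + R)/4)² = (R + (-2 + R)*(¼))² = (R + (-½ + R/4))² = (-½ + 5*R/4)²)
M = 35721 (M = 189² = 35721)
l(X) = 472 + 330/X
M/l(d(14, p(6, 4))) = 35721/(472 + 330/(-19)) = 35721/(472 + 330*(-1/19)) = 35721/(472 - 330/19) = 35721/(8638/19) = 35721*(19/8638) = 96957/1234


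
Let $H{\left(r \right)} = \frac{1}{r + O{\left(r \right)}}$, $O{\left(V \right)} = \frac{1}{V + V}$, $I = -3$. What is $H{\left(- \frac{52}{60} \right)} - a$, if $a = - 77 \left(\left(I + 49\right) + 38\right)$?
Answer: $\frac{3641094}{563} \approx 6467.3$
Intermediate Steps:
$a = -6468$ ($a = - 77 \left(\left(-3 + 49\right) + 38\right) = - 77 \left(46 + 38\right) = \left(-77\right) 84 = -6468$)
$O{\left(V \right)} = \frac{1}{2 V}$
$H{\left(r \right)} = \frac{1}{r + \frac{1}{2 r}}$
$H{\left(- \frac{52}{60} \right)} - a = \frac{2 \left(- \frac{52}{60}\right)}{1 + 2 \left(- \frac{52}{60}\right)^{2}} - -6468 = \frac{2 \left(\left(-52\right) \frac{1}{60}\right)}{1 + 2 \left(\left(-52\right) \frac{1}{60}\right)^{2}} + 6468 = 2 \left(- \frac{13}{15}\right) \frac{1}{1 + 2 \left(- \frac{13}{15}\right)^{2}} + 6468 = 2 \left(- \frac{13}{15}\right) \frac{1}{1 + 2 \cdot \frac{169}{225}} + 6468 = 2 \left(- \frac{13}{15}\right) \frac{1}{1 + \frac{338}{225}} + 6468 = 2 \left(- \frac{13}{15}\right) \frac{1}{\frac{563}{225}} + 6468 = 2 \left(- \frac{13}{15}\right) \frac{225}{563} + 6468 = - \frac{390}{563} + 6468 = \frac{3641094}{563}$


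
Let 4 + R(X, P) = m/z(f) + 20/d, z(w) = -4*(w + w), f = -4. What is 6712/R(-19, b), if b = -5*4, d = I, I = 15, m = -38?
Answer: -322176/185 ≈ -1741.5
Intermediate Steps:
d = 15
b = -20
z(w) = -8*w
R(X, P) = -185/48 (R(X, P) = -4 + (-38/((-8*(-4))) + 20/15) = -4 + (-38/32 + 20*(1/15)) = -4 + (-38*1/32 + 4/3) = -4 + (-19/16 + 4/3) = -4 + 7/48 = -185/48)
6712/R(-19, b) = 6712/(-185/48) = 6712*(-48/185) = -322176/185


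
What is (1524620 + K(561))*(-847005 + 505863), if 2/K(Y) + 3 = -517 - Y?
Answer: -562240980556956/1081 ≈ -5.2011e+11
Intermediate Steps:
K(Y) = 2/(-520 - Y) (K(Y) = 2/(-3 + (-517 - Y)) = 2/(-520 - Y))
(1524620 + K(561))*(-847005 + 505863) = (1524620 - 2/(520 + 561))*(-847005 + 505863) = (1524620 - 2/1081)*(-341142) = (1648114218/1081)*(-341142) = -562240980556956/1081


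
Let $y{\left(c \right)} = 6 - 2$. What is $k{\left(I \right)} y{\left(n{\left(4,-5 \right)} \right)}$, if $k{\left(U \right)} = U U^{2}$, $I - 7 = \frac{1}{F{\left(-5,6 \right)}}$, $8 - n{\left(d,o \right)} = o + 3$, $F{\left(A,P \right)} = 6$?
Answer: $\frac{79507}{54} \approx 1472.4$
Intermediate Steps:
$n{\left(d,o \right)} = 5 - o$ ($n{\left(d,o \right)} = 8 - \left(o + 3\right) = 8 - \left(3 + o\right) = 5 - o$)
$I = \frac{43}{6}$ ($I = 7 + \frac{1}{6} = \frac{43}{6} \approx 7.1667$)
$y{\left(c \right)} = 4$ ($y{\left(c \right)} = 6 - 2 = 4$)
$k{\left(U \right)} = U^{3}$
$k{\left(I \right)} y{\left(n{\left(4,-5 \right)} \right)} = \left(\frac{43}{6}\right)^{3} \cdot 4 = \frac{79507}{216} \cdot 4 = \frac{79507}{54}$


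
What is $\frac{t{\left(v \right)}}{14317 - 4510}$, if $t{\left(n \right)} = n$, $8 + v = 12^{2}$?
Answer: $\frac{136}{9807} \approx 0.013868$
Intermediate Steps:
$v = 136$ ($v = -8 + 12^{2} = -8 + 144 = 136$)
$\frac{t{\left(v \right)}}{14317 - 4510} = \frac{136}{14317 - 4510} = \frac{136}{9807}$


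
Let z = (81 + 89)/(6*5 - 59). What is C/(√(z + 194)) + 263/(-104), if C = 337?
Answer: -263/104 + 337*√9889/1364 ≈ 22.040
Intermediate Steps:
z = -170/29 (z = 170/(30 - 59) = 170/(-29) = 170*(-1/29) = -170/29 ≈ -5.8621)
C/(√(z + 194)) + 263/(-104) = 337/(√(-170/29 + 194)) + 263/(-104) = 337/(√(5456/29)) + 263*(-1/104) = 337/((4*√9889/29)) - 263/104 = 337*(√9889/1364) - 263/104 = 337*√9889/1364 - 263/104 = -263/104 + 337*√9889/1364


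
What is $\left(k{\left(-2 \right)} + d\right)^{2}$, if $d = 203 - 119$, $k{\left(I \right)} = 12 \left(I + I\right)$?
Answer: $1296$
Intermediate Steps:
$k{\left(I \right)} = 24 I$ ($k{\left(I \right)} = 12 \cdot 2 I = 24 I$)
$d = 84$ ($d = 203 - 119 = 84$)
$\left(k{\left(-2 \right)} + d\right)^{2} = \left(24 \left(-2\right) + 84\right)^{2} = \left(-48 + 84\right)^{2} = 36^{2} = 1296$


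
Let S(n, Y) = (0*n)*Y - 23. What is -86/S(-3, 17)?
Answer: 86/23 ≈ 3.7391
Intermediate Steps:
S(n, Y) = -23 (S(n, Y) = 0*Y - 23 = 0 - 23 = -23)
-86/S(-3, 17) = -86/(-23) = -86*(-1/23) = 86/23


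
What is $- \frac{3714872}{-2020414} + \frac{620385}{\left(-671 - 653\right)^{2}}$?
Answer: $\frac{3882757999231}{1770868626032} \approx 2.1926$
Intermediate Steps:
$- \frac{3714872}{-2020414} + \frac{620385}{\left(-671 - 653\right)^{2}} = \left(-3714872\right) \left(- \frac{1}{2020414}\right) + \frac{620385}{\left(-1324\right)^{2}} = \frac{1857436}{1010207} + \frac{620385}{1752976} = \frac{3882757999231}{1770868626032}$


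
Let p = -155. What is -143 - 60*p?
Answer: 9157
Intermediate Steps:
-143 - 60*p = -143 - 60*(-155) = -143 + 9300 = 9157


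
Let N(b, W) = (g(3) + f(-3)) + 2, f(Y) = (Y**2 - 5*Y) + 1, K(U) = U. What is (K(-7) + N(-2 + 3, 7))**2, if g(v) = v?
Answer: 529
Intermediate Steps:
f(Y) = 1 + Y**2 - 5*Y
N(b, W) = 30 (N(b, W) = (3 + (1 + (-3)**2 - 5*(-3))) + 2 = (3 + (1 + 9 + 15)) + 2 = (3 + 25) + 2 = 28 + 2 = 30)
(K(-7) + N(-2 + 3, 7))**2 = (-7 + 30)**2 = 23**2 = 529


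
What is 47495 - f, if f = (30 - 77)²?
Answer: 45286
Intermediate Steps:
f = 2209 (f = (-47)² = 2209)
47495 - f = 47495 - 1*2209 = 47495 - 2209 = 45286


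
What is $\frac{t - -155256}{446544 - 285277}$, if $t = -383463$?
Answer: $- \frac{228207}{161267} \approx -1.4151$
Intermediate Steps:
$\frac{t - -155256}{446544 - 285277} = \frac{-383463 - -155256}{446544 - 285277} = \frac{-383463 + 155256}{161267} = \left(-228207\right) \frac{1}{161267} = - \frac{228207}{161267}$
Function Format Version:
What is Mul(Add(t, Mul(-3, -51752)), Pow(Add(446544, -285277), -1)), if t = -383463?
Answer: Rational(-228207, 161267) ≈ -1.4151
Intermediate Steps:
Mul(Add(t, Mul(-3, -51752)), Pow(Add(446544, -285277), -1)) = Mul(Add(-383463, Mul(-3, -51752)), Pow(Add(446544, -285277), -1)) = Mul(Add(-383463, 155256), Pow(161267, -1)) = Mul(-228207, Rational(1, 161267)) = Rational(-228207, 161267)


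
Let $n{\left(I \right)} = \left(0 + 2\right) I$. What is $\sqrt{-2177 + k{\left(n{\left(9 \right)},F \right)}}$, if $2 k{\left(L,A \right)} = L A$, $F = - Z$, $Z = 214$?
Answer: $i \sqrt{4103} \approx 64.055 i$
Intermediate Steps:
$n{\left(I \right)} = 2 I$
$F = -214$ ($F = \left(-1\right) 214 = -214$)
$k{\left(L,A \right)} = \frac{A L}{2}$ ($k{\left(L,A \right)} = \frac{L A}{2} = \frac{A L}{2}$)
$\sqrt{-2177 + k{\left(n{\left(9 \right)},F \right)}} = \sqrt{-2177 + \frac{1}{2} \left(-214\right) 2 \cdot 9} = \sqrt{-2177 + \frac{1}{2} \left(-214\right) 18} = \sqrt{-2177 - 1926} = \sqrt{-4103} = i \sqrt{4103}$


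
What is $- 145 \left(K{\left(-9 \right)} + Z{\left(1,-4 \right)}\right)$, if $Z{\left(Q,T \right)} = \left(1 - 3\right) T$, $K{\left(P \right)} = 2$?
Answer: $-1450$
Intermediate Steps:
$Z{\left(Q,T \right)} = - 2 T$
$- 145 \left(K{\left(-9 \right)} + Z{\left(1,-4 \right)}\right) = - 145 \left(2 - -8\right) = - 145 \left(2 + 8\right) = \left(-145\right) 10 = -1450$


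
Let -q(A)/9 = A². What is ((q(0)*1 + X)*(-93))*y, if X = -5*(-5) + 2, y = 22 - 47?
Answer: 62775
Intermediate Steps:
y = -25
q(A) = -9*A²
X = 27 (X = 25 + 2 = 27)
((q(0)*1 + X)*(-93))*y = ((-9*0²*1 + 27)*(-93))*(-25) = ((-9*0*1 + 27)*(-93))*(-25) = ((0*1 + 27)*(-93))*(-25) = ((0 + 27)*(-93))*(-25) = (27*(-93))*(-25) = -2511*(-25) = 62775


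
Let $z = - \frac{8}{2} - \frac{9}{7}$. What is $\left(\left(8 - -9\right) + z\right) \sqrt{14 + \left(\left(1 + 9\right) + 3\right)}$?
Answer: $\frac{246 \sqrt{3}}{7} \approx 60.869$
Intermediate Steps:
$z = - \frac{37}{7}$ ($z = \left(-8\right) \frac{1}{2} - \frac{9}{7} = -4 - \frac{9}{7} = - \frac{37}{7} \approx -5.2857$)
$\left(\left(8 - -9\right) + z\right) \sqrt{14 + \left(\left(1 + 9\right) + 3\right)} = \left(\left(8 - -9\right) - \frac{37}{7}\right) \sqrt{14 + \left(\left(1 + 9\right) + 3\right)} = \left(\left(8 + 9\right) - \frac{37}{7}\right) \sqrt{14 + \left(10 + 3\right)} = \left(17 - \frac{37}{7}\right) \sqrt{14 + 13} = \frac{82 \sqrt{27}}{7} = \frac{82 \cdot 3 \sqrt{3}}{7} = \frac{246 \sqrt{3}}{7}$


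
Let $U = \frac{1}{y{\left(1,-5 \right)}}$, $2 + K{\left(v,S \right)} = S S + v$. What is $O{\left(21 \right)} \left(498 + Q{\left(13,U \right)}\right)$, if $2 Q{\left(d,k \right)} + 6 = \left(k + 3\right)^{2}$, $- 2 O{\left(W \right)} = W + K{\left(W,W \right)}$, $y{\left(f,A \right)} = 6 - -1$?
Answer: $- \frac{11783057}{98} \approx -1.2024 \cdot 10^{5}$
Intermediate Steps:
$y{\left(f,A \right)} = 7$ ($y{\left(f,A \right)} = 6 + 1 = 7$)
$K{\left(v,S \right)} = -2 + v + S^{2}$ ($K{\left(v,S \right)} = -2 + \left(S S + v\right) = -2 + \left(S^{2} + v\right) = -2 + \left(v + S^{2}\right) = -2 + v + S^{2}$)
$U = \frac{1}{7} \approx 0.14286$
$O{\left(W \right)} = 1 - W - \frac{W^{2}}{2}$ ($O{\left(W \right)} = - \frac{W + \left(-2 + W + W^{2}\right)}{2} = - \frac{-2 + W^{2} + 2 W}{2} = 1 - W - \frac{W^{2}}{2}$)
$Q{\left(d,k \right)} = -3 + \frac{\left(3 + k\right)^{2}}{2}$ ($Q{\left(d,k \right)} = -3 + \frac{\left(k + 3\right)^{2}}{2} = -3 + \frac{\left(3 + k\right)^{2}}{2}$)
$O{\left(21 \right)} \left(498 + Q{\left(13,U \right)}\right) = \left(1 - 21 - \frac{21^{2}}{2}\right) \left(498 - \left(3 - \frac{\left(3 + \frac{1}{7}\right)^{2}}{2}\right)\right) = \left(1 - 21 - \frac{441}{2}\right) \left(498 - \left(3 - \frac{\left(\frac{22}{7}\right)^{2}}{2}\right)\right) = \left(1 - 21 - \frac{441}{2}\right) \left(498 + \left(-3 + \frac{1}{2} \cdot \frac{484}{49}\right)\right) = - \frac{481 \left(498 + \left(-3 + \frac{242}{49}\right)\right)}{2} = - \frac{481 \left(498 + \frac{95}{49}\right)}{2} = \left(- \frac{481}{2}\right) \frac{24497}{49} = - \frac{11783057}{98}$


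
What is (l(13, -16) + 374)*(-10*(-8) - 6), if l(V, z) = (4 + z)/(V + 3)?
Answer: 55241/2 ≈ 27621.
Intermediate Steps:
l(V, z) = (4 + z)/(3 + V)
(l(13, -16) + 374)*(-10*(-8) - 6) = ((4 - 16)/(3 + 13) + 374)*(-10*(-8) - 6) = (-12/16 + 374)*(80 - 6) = ((1/16)*(-12) + 374)*74 = (-¾ + 374)*74 = (1493/4)*74 = 55241/2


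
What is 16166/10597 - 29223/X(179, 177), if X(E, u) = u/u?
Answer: -309659965/10597 ≈ -29221.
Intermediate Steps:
X(E, u) = 1
16166/10597 - 29223/X(179, 177) = 16166/10597 - 29223/1 = 16166*(1/10597) - 29223*1 = 16166/10597 - 29223 = -309659965/10597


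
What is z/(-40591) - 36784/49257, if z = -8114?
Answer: -1093428046/1999390887 ≈ -0.54688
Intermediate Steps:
z/(-40591) - 36784/49257 = -8114/(-40591) - 36784/49257 = -8114*(-1/40591) - 36784*1/49257 = 8114/40591 - 36784/49257 = -1093428046/1999390887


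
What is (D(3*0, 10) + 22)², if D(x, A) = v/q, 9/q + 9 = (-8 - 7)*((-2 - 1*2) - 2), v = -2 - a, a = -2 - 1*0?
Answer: 484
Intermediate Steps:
a = -2 (a = -2 + 0 = -2)
v = 0 (v = -2 - 1*(-2) = -2 + 2 = 0)
q = ⅑ (q = 9/(-9 + (-8 - 7)*((-2 - 1*2) - 2)) = 9/(-9 - 15*((-2 - 2) - 2)) = 9/(-9 - 15*(-4 - 2)) = 9/(-9 - 15*(-6)) = 9/(-9 + 90) = 9/81 = 9*(1/81) = ⅑ ≈ 0.11111)
D(x, A) = 0 (D(x, A) = 0/(⅑) = 0*9 = 0)
(D(3*0, 10) + 22)² = (0 + 22)² = 22² = 484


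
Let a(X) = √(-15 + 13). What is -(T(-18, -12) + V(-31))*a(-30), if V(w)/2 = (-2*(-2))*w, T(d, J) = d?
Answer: 266*I*√2 ≈ 376.18*I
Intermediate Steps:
V(w) = 8*w (V(w) = 2*((-2*(-2))*w) = 2*(4*w) = 8*w)
a(X) = I*√2 (a(X) = √(-2) = I*√2)
-(T(-18, -12) + V(-31))*a(-30) = -(-18 + 8*(-31))*I*√2 = -(-18 - 248)*I*√2 = -(-266)*I*√2 = 266*I*√2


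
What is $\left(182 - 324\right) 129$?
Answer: $-18318$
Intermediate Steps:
$\left(182 - 324\right) 129 = \left(-142\right) 129 = -18318$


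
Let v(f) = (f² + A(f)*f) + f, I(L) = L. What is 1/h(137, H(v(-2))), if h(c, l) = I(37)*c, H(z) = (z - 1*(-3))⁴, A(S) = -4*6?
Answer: 1/5069 ≈ 0.00019728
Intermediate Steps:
A(S) = -24
v(f) = f² - 23*f (v(f) = (f² - 24*f) + f = f² - 23*f)
H(z) = (3 + z)⁴ (H(z) = (z + 3)⁴ = (3 + z)⁴)
h(c, l) = 37*c
1/h(137, H(v(-2))) = 1/(37*137) = 1/5069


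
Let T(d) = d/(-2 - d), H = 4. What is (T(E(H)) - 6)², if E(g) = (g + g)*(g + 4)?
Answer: 52900/1089 ≈ 48.577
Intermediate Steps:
E(g) = 2*g*(4 + g) (E(g) = (2*g)*(4 + g) = 2*g*(4 + g))
(T(E(H)) - 6)² = (-2*4*(4 + 4)/(2 + 2*4*(4 + 4)) - 6)² = (-2*4*8/(2 + 2*4*8) - 6)² = (-1*64/(2 + 64) - 6)² = (-1*64/66 - 6)² = (-1*64*1/66 - 6)² = (-32/33 - 6)² = (-230/33)² = 52900/1089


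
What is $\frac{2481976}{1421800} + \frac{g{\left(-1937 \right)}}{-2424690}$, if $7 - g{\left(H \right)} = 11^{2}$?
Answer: $\frac{25075768636}{14364267675} \approx 1.7457$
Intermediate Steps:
$g{\left(H \right)} = -114$ ($g{\left(H \right)} = 7 - 11^{2} = 7 - 121 = -114$)
$\frac{2481976}{1421800} + \frac{g{\left(-1937 \right)}}{-2424690} = \frac{2481976}{1421800} - \frac{114}{-2424690} = 2481976 \cdot \frac{1}{1421800} - - \frac{19}{404115} = \frac{310247}{177725} + \frac{19}{404115} = \frac{25075768636}{14364267675}$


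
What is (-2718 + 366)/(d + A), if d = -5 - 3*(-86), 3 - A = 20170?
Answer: 392/3319 ≈ 0.11811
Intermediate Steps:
A = -20167 (A = 3 - 1*20170 = 3 - 20170 = -20167)
d = 253 (d = -5 + 258 = 253)
(-2718 + 366)/(d + A) = (-2718 + 366)/(253 - 20167) = -2352/(-19914) = -2352*(-1/19914) = 392/3319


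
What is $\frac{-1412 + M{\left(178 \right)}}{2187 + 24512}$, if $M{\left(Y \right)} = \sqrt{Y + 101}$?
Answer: $- \frac{1412}{26699} + \frac{3 \sqrt{31}}{26699} \approx -0.05226$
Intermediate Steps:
$M{\left(Y \right)} = \sqrt{101 + Y}$
$\frac{-1412 + M{\left(178 \right)}}{2187 + 24512} = \frac{-1412 + \sqrt{101 + 178}}{2187 + 24512} = \frac{-1412 + \sqrt{279}}{26699} = \left(-1412 + 3 \sqrt{31}\right) \frac{1}{26699} = - \frac{1412}{26699} + \frac{3 \sqrt{31}}{26699}$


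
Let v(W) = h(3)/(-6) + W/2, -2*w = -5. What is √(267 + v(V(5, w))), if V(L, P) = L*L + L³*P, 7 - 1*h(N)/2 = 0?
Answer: √15603/6 ≈ 20.819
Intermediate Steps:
h(N) = 14 (h(N) = 14 - 2*0 = 14 + 0 = 14)
w = 5/2 (w = -½*(-5) = 5/2 ≈ 2.5000)
V(L, P) = L² + P*L³
v(W) = -7/3 + W/2 (v(W) = 14/(-6) + W/2 = 14*(-⅙) + W*(½) = -7/3 + W/2)
√(267 + v(V(5, w))) = √(267 + (-7/3 + (5²*(1 + 5*(5/2)))/2)) = √(267 + (-7/3 + (25*(1 + 25/2))/2)) = √(267 + (-7/3 + (25*(27/2))/2)) = √(267 + (-7/3 + (½)*(675/2))) = √(267 + (-7/3 + 675/4)) = √(267 + 1997/12) = √(5201/12) = √15603/6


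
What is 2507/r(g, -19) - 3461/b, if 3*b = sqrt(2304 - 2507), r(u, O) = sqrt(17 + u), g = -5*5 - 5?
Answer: I*(-508921*sqrt(13) + 134979*sqrt(203))/2639 ≈ 33.427*I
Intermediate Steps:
g = -30 (g = -25 - 5 = -30)
b = I*sqrt(203)/3 (b = sqrt(2304 - 2507)/3 = sqrt(-203)/3 = (I*sqrt(203))/3 = I*sqrt(203)/3 ≈ 4.7493*I)
2507/r(g, -19) - 3461/b = 2507/(sqrt(17 - 30)) - 3461*(-3*I*sqrt(203)/203) = 2507/(sqrt(-13)) - (-10383)*I*sqrt(203)/203 = 2507/((I*sqrt(13))) + 10383*I*sqrt(203)/203 = 2507*(-I*sqrt(13)/13) + 10383*I*sqrt(203)/203 = -2507*I*sqrt(13)/13 + 10383*I*sqrt(203)/203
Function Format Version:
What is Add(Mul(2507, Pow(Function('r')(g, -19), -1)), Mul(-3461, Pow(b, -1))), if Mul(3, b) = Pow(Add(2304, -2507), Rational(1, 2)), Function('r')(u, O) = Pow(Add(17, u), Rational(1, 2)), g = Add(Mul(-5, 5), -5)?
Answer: Mul(Rational(1, 2639), I, Add(Mul(-508921, Pow(13, Rational(1, 2))), Mul(134979, Pow(203, Rational(1, 2))))) ≈ Mul(33.427, I)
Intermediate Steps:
g = -30 (g = Add(-25, -5) = -30)
b = Mul(Rational(1, 3), I, Pow(203, Rational(1, 2))) (b = Mul(Rational(1, 3), Pow(Add(2304, -2507), Rational(1, 2))) = Mul(Rational(1, 3), Pow(-203, Rational(1, 2))) = Mul(Rational(1, 3), Mul(I, Pow(203, Rational(1, 2)))) = Mul(Rational(1, 3), I, Pow(203, Rational(1, 2))) ≈ Mul(4.7493, I))
Add(Mul(2507, Pow(Function('r')(g, -19), -1)), Mul(-3461, Pow(b, -1))) = Add(Mul(2507, Pow(Pow(Add(17, -30), Rational(1, 2)), -1)), Mul(-3461, Pow(Mul(Rational(1, 3), I, Pow(203, Rational(1, 2))), -1))) = Add(Mul(2507, Pow(Pow(-13, Rational(1, 2)), -1)), Mul(-3461, Mul(Rational(-3, 203), I, Pow(203, Rational(1, 2))))) = Add(Mul(2507, Pow(Mul(I, Pow(13, Rational(1, 2))), -1)), Mul(Rational(10383, 203), I, Pow(203, Rational(1, 2)))) = Add(Mul(2507, Mul(Rational(-1, 13), I, Pow(13, Rational(1, 2)))), Mul(Rational(10383, 203), I, Pow(203, Rational(1, 2)))) = Add(Mul(Rational(-2507, 13), I, Pow(13, Rational(1, 2))), Mul(Rational(10383, 203), I, Pow(203, Rational(1, 2))))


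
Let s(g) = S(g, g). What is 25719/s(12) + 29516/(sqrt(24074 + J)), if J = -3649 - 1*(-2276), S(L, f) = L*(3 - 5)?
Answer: -8573/8 + 628*sqrt(22701)/483 ≈ -875.72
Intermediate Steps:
S(L, f) = -2*L (S(L, f) = L*(-2) = -2*L)
J = -1373 (J = -3649 + 2276 = -1373)
s(g) = -2*g
25719/s(12) + 29516/(sqrt(24074 + J)) = 25719/((-2*12)) + 29516/(sqrt(24074 - 1373)) = 25719/(-24) + 29516/(sqrt(22701)) = 25719*(-1/24) + 29516*(sqrt(22701)/22701) = -8573/8 + 628*sqrt(22701)/483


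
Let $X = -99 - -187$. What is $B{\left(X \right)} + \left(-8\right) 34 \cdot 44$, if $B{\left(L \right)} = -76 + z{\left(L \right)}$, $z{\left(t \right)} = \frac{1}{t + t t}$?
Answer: $- \frac{94328607}{7832} \approx -12044.0$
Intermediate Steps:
$X = 88$ ($X = -99 + 187 = 88$)
$z{\left(t \right)} = \frac{1}{t + t^{2}}$
$B{\left(L \right)} = -76 + \frac{1}{L \left(1 + L\right)}$
$B{\left(X \right)} + \left(-8\right) 34 \cdot 44 = \left(-76 + \frac{1}{88 \left(1 + 88\right)}\right) + \left(-8\right) 34 \cdot 44 = \left(-76 + \frac{1}{88 \cdot 89}\right) - 11968 = \left(-76 + \frac{1}{88} \cdot \frac{1}{89}\right) - 11968 = \left(-76 + \frac{1}{7832}\right) - 11968 = - \frac{595231}{7832} - 11968 = - \frac{94328607}{7832}$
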